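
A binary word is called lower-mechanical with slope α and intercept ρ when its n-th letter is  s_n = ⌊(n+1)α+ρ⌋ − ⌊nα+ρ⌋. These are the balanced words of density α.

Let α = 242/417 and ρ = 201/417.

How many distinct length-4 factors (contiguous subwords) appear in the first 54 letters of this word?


5

t_n = ⌊(n·242+201)/417⌋ for n = 0 … 54:
  n=0…9: ⌊201/417⌋=0 ⌊443/417⌋=1 ⌊685/417⌋=1 ⌊927/417⌋=2 ⌊1169/417⌋=2 ⌊1411/417⌋=3 ⌊1653/417⌋=3 ⌊1895/417⌋=4 ⌊2137/417⌋=5 ⌊2379/417⌋=5
  n=10…19: ⌊2621/417⌋=6 ⌊2863/417⌋=6 ⌊3105/417⌋=7 ⌊3347/417⌋=8 ⌊3589/417⌋=8 ⌊3831/417⌋=9 ⌊4073/417⌋=9 ⌊4315/417⌋=10 ⌊4557/417⌋=10 ⌊4799/417⌋=11
  n=20…29: ⌊5041/417⌋=12 ⌊5283/417⌋=12 ⌊5525/417⌋=13 ⌊5767/417⌋=13 ⌊6009/417⌋=14 ⌊6251/417⌋=14 ⌊6493/417⌋=15 ⌊6735/417⌋=16 ⌊6977/417⌋=16 ⌊7219/417⌋=17
  n=30…39: ⌊7461/417⌋=17 ⌊7703/417⌋=18 ⌊7945/417⌋=19 ⌊8187/417⌋=19 ⌊8429/417⌋=20 ⌊8671/417⌋=20 ⌊8913/417⌋=21 ⌊9155/417⌋=21 ⌊9397/417⌋=22 ⌊9639/417⌋=23
  n=40…49: ⌊9881/417⌋=23 ⌊10123/417⌋=24 ⌊10365/417⌋=24 ⌊10607/417⌋=25 ⌊10849/417⌋=26 ⌊11091/417⌋=26 ⌊11333/417⌋=27 ⌊11575/417⌋=27 ⌊11817/417⌋=28 ⌊12059/417⌋=28
  n=50…54: ⌊12301/417⌋=29 ⌊12543/417⌋=30 ⌊12785/417⌋=30 ⌊13027/417⌋=31 ⌊13269/417⌋=31
s_n = t_(n+1) − t_n for n = 0 … 53 gives
prefix = 101010110101101010110101011010110101011010110101011010
slide a length-4 window over [0..3] … [50..53] (51 windows); first occurrence of each distinct factor:
  [  0..  3] 1010
  [  1..  4] 0101
  [  4..  7] 1011
  [  5..  8] 0110
  [  6..  9] 1101
  (the other 46 windows repeat one of these)
distinct factors: {0101, 0110, 1010, 1011, 1101}
count = 5  (Sturmian bound for length 4 is 5)


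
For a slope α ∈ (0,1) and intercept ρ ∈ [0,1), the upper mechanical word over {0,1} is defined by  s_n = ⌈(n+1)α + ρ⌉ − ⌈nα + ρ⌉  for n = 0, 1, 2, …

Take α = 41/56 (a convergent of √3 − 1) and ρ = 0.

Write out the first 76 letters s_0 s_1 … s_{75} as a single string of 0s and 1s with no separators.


1110111011101101110111011101101110111011101101110111011011101110111011011101

n=0: ⌈(1·41)/56⌉ − ⌈(0·41)/56⌉ = ⌈41/56⌉ − ⌈0/56⌉ = 1 − 0 = 1
n=1: ⌈(2·41)/56⌉ − ⌈(1·41)/56⌉ = ⌈82/56⌉ − ⌈41/56⌉ = 2 − 1 = 1
n=2: ⌈(3·41)/56⌉ − ⌈(2·41)/56⌉ = ⌈123/56⌉ − ⌈82/56⌉ = 3 − 2 = 1
n=3: ⌈(4·41)/56⌉ − ⌈(3·41)/56⌉ = ⌈164/56⌉ − ⌈123/56⌉ = 3 − 3 = 0
n=4: ⌈(5·41)/56⌉ − ⌈(4·41)/56⌉ = ⌈205/56⌉ − ⌈164/56⌉ = 4 − 3 = 1
n=5: ⌈(6·41)/56⌉ − ⌈(5·41)/56⌉ = ⌈246/56⌉ − ⌈205/56⌉ = 5 − 4 = 1
n=6: ⌈(7·41)/56⌉ − ⌈(6·41)/56⌉ = ⌈287/56⌉ − ⌈246/56⌉ = 6 − 5 = 1
n=7: ⌈(8·41)/56⌉ − ⌈(7·41)/56⌉ = ⌈328/56⌉ − ⌈287/56⌉ = 6 − 6 = 0
n=8: ⌈(9·41)/56⌉ − ⌈(8·41)/56⌉ = ⌈369/56⌉ − ⌈328/56⌉ = 7 − 6 = 1
n=9: ⌈(10·41)/56⌉ − ⌈(9·41)/56⌉ = ⌈410/56⌉ − ⌈369/56⌉ = 8 − 7 = 1
n=10: ⌈(11·41)/56⌉ − ⌈(10·41)/56⌉ = ⌈451/56⌉ − ⌈410/56⌉ = 9 − 8 = 1
n=11: ⌈(12·41)/56⌉ − ⌈(11·41)/56⌉ = ⌈492/56⌉ − ⌈451/56⌉ = 9 − 9 = 0
n=12: ⌈(13·41)/56⌉ − ⌈(12·41)/56⌉ = ⌈533/56⌉ − ⌈492/56⌉ = 10 − 9 = 1
n=13: ⌈(14·41)/56⌉ − ⌈(13·41)/56⌉ = ⌈574/56⌉ − ⌈533/56⌉ = 11 − 10 = 1
n=14: ⌈(15·41)/56⌉ − ⌈(14·41)/56⌉ = ⌈615/56⌉ − ⌈574/56⌉ = 11 − 11 = 0
n=15: ⌈(16·41)/56⌉ − ⌈(15·41)/56⌉ = ⌈656/56⌉ − ⌈615/56⌉ = 12 − 11 = 1
n=16: ⌈(17·41)/56⌉ − ⌈(16·41)/56⌉ = ⌈697/56⌉ − ⌈656/56⌉ = 13 − 12 = 1
n=17: ⌈(18·41)/56⌉ − ⌈(17·41)/56⌉ = ⌈738/56⌉ − ⌈697/56⌉ = 14 − 13 = 1
n=18: ⌈(19·41)/56⌉ − ⌈(18·41)/56⌉ = ⌈779/56⌉ − ⌈738/56⌉ = 14 − 14 = 0
n=19: ⌈(20·41)/56⌉ − ⌈(19·41)/56⌉ = ⌈820/56⌉ − ⌈779/56⌉ = 15 − 14 = 1
n=20: ⌈(21·41)/56⌉ − ⌈(20·41)/56⌉ = ⌈861/56⌉ − ⌈820/56⌉ = 16 − 15 = 1
n=21: ⌈(22·41)/56⌉ − ⌈(21·41)/56⌉ = ⌈902/56⌉ − ⌈861/56⌉ = 17 − 16 = 1
n=22: ⌈(23·41)/56⌉ − ⌈(22·41)/56⌉ = ⌈943/56⌉ − ⌈902/56⌉ = 17 − 17 = 0
n=23: ⌈(24·41)/56⌉ − ⌈(23·41)/56⌉ = ⌈984/56⌉ − ⌈943/56⌉ = 18 − 17 = 1
n=24: ⌈(25·41)/56⌉ − ⌈(24·41)/56⌉ = ⌈1025/56⌉ − ⌈984/56⌉ = 19 − 18 = 1
n=25: ⌈(26·41)/56⌉ − ⌈(25·41)/56⌉ = ⌈1066/56⌉ − ⌈1025/56⌉ = 20 − 19 = 1
n=26: ⌈(27·41)/56⌉ − ⌈(26·41)/56⌉ = ⌈1107/56⌉ − ⌈1066/56⌉ = 20 − 20 = 0
n=27: ⌈(28·41)/56⌉ − ⌈(27·41)/56⌉ = ⌈1148/56⌉ − ⌈1107/56⌉ = 21 − 20 = 1
n=28: ⌈(29·41)/56⌉ − ⌈(28·41)/56⌉ = ⌈1189/56⌉ − ⌈1148/56⌉ = 22 − 21 = 1
n=29: ⌈(30·41)/56⌉ − ⌈(29·41)/56⌉ = ⌈1230/56⌉ − ⌈1189/56⌉ = 22 − 22 = 0
n=30: ⌈(31·41)/56⌉ − ⌈(30·41)/56⌉ = ⌈1271/56⌉ − ⌈1230/56⌉ = 23 − 22 = 1
n=31: ⌈(32·41)/56⌉ − ⌈(31·41)/56⌉ = ⌈1312/56⌉ − ⌈1271/56⌉ = 24 − 23 = 1
n=32: ⌈(33·41)/56⌉ − ⌈(32·41)/56⌉ = ⌈1353/56⌉ − ⌈1312/56⌉ = 25 − 24 = 1
n=33: ⌈(34·41)/56⌉ − ⌈(33·41)/56⌉ = ⌈1394/56⌉ − ⌈1353/56⌉ = 25 − 25 = 0
n=34: ⌈(35·41)/56⌉ − ⌈(34·41)/56⌉ = ⌈1435/56⌉ − ⌈1394/56⌉ = 26 − 25 = 1
n=35: ⌈(36·41)/56⌉ − ⌈(35·41)/56⌉ = ⌈1476/56⌉ − ⌈1435/56⌉ = 27 − 26 = 1
n=36: ⌈(37·41)/56⌉ − ⌈(36·41)/56⌉ = ⌈1517/56⌉ − ⌈1476/56⌉ = 28 − 27 = 1
n=37: ⌈(38·41)/56⌉ − ⌈(37·41)/56⌉ = ⌈1558/56⌉ − ⌈1517/56⌉ = 28 − 28 = 0
n=38: ⌈(39·41)/56⌉ − ⌈(38·41)/56⌉ = ⌈1599/56⌉ − ⌈1558/56⌉ = 29 − 28 = 1
n=39: ⌈(40·41)/56⌉ − ⌈(39·41)/56⌉ = ⌈1640/56⌉ − ⌈1599/56⌉ = 30 − 29 = 1
n=40: ⌈(41·41)/56⌉ − ⌈(40·41)/56⌉ = ⌈1681/56⌉ − ⌈1640/56⌉ = 31 − 30 = 1
n=41: ⌈(42·41)/56⌉ − ⌈(41·41)/56⌉ = ⌈1722/56⌉ − ⌈1681/56⌉ = 31 − 31 = 0
n=42: ⌈(43·41)/56⌉ − ⌈(42·41)/56⌉ = ⌈1763/56⌉ − ⌈1722/56⌉ = 32 − 31 = 1
n=43: ⌈(44·41)/56⌉ − ⌈(43·41)/56⌉ = ⌈1804/56⌉ − ⌈1763/56⌉ = 33 − 32 = 1
n=44: ⌈(45·41)/56⌉ − ⌈(44·41)/56⌉ = ⌈1845/56⌉ − ⌈1804/56⌉ = 33 − 33 = 0
n=45: ⌈(46·41)/56⌉ − ⌈(45·41)/56⌉ = ⌈1886/56⌉ − ⌈1845/56⌉ = 34 − 33 = 1
n=46: ⌈(47·41)/56⌉ − ⌈(46·41)/56⌉ = ⌈1927/56⌉ − ⌈1886/56⌉ = 35 − 34 = 1
n=47: ⌈(48·41)/56⌉ − ⌈(47·41)/56⌉ = ⌈1968/56⌉ − ⌈1927/56⌉ = 36 − 35 = 1
n=48: ⌈(49·41)/56⌉ − ⌈(48·41)/56⌉ = ⌈2009/56⌉ − ⌈1968/56⌉ = 36 − 36 = 0
n=49: ⌈(50·41)/56⌉ − ⌈(49·41)/56⌉ = ⌈2050/56⌉ − ⌈2009/56⌉ = 37 − 36 = 1
n=50: ⌈(51·41)/56⌉ − ⌈(50·41)/56⌉ = ⌈2091/56⌉ − ⌈2050/56⌉ = 38 − 37 = 1
n=51: ⌈(52·41)/56⌉ − ⌈(51·41)/56⌉ = ⌈2132/56⌉ − ⌈2091/56⌉ = 39 − 38 = 1
n=52: ⌈(53·41)/56⌉ − ⌈(52·41)/56⌉ = ⌈2173/56⌉ − ⌈2132/56⌉ = 39 − 39 = 0
n=53: ⌈(54·41)/56⌉ − ⌈(53·41)/56⌉ = ⌈2214/56⌉ − ⌈2173/56⌉ = 40 − 39 = 1
n=54: ⌈(55·41)/56⌉ − ⌈(54·41)/56⌉ = ⌈2255/56⌉ − ⌈2214/56⌉ = 41 − 40 = 1
n=55: ⌈(56·41)/56⌉ − ⌈(55·41)/56⌉ = ⌈2296/56⌉ − ⌈2255/56⌉ = 41 − 41 = 0
n=56: ⌈(57·41)/56⌉ − ⌈(56·41)/56⌉ = ⌈2337/56⌉ − ⌈2296/56⌉ = 42 − 41 = 1
n=57: ⌈(58·41)/56⌉ − ⌈(57·41)/56⌉ = ⌈2378/56⌉ − ⌈2337/56⌉ = 43 − 42 = 1
n=58: ⌈(59·41)/56⌉ − ⌈(58·41)/56⌉ = ⌈2419/56⌉ − ⌈2378/56⌉ = 44 − 43 = 1
n=59: ⌈(60·41)/56⌉ − ⌈(59·41)/56⌉ = ⌈2460/56⌉ − ⌈2419/56⌉ = 44 − 44 = 0
n=60: ⌈(61·41)/56⌉ − ⌈(60·41)/56⌉ = ⌈2501/56⌉ − ⌈2460/56⌉ = 45 − 44 = 1
n=61: ⌈(62·41)/56⌉ − ⌈(61·41)/56⌉ = ⌈2542/56⌉ − ⌈2501/56⌉ = 46 − 45 = 1
n=62: ⌈(63·41)/56⌉ − ⌈(62·41)/56⌉ = ⌈2583/56⌉ − ⌈2542/56⌉ = 47 − 46 = 1
n=63: ⌈(64·41)/56⌉ − ⌈(63·41)/56⌉ = ⌈2624/56⌉ − ⌈2583/56⌉ = 47 − 47 = 0
n=64: ⌈(65·41)/56⌉ − ⌈(64·41)/56⌉ = ⌈2665/56⌉ − ⌈2624/56⌉ = 48 − 47 = 1
n=65: ⌈(66·41)/56⌉ − ⌈(65·41)/56⌉ = ⌈2706/56⌉ − ⌈2665/56⌉ = 49 − 48 = 1
n=66: ⌈(67·41)/56⌉ − ⌈(66·41)/56⌉ = ⌈2747/56⌉ − ⌈2706/56⌉ = 50 − 49 = 1
n=67: ⌈(68·41)/56⌉ − ⌈(67·41)/56⌉ = ⌈2788/56⌉ − ⌈2747/56⌉ = 50 − 50 = 0
n=68: ⌈(69·41)/56⌉ − ⌈(68·41)/56⌉ = ⌈2829/56⌉ − ⌈2788/56⌉ = 51 − 50 = 1
n=69: ⌈(70·41)/56⌉ − ⌈(69·41)/56⌉ = ⌈2870/56⌉ − ⌈2829/56⌉ = 52 − 51 = 1
n=70: ⌈(71·41)/56⌉ − ⌈(70·41)/56⌉ = ⌈2911/56⌉ − ⌈2870/56⌉ = 52 − 52 = 0
n=71: ⌈(72·41)/56⌉ − ⌈(71·41)/56⌉ = ⌈2952/56⌉ − ⌈2911/56⌉ = 53 − 52 = 1
n=72: ⌈(73·41)/56⌉ − ⌈(72·41)/56⌉ = ⌈2993/56⌉ − ⌈2952/56⌉ = 54 − 53 = 1
n=73: ⌈(74·41)/56⌉ − ⌈(73·41)/56⌉ = ⌈3034/56⌉ − ⌈2993/56⌉ = 55 − 54 = 1
n=74: ⌈(75·41)/56⌉ − ⌈(74·41)/56⌉ = ⌈3075/56⌉ − ⌈3034/56⌉ = 55 − 55 = 0
n=75: ⌈(76·41)/56⌉ − ⌈(75·41)/56⌉ = ⌈3116/56⌉ − ⌈3075/56⌉ = 56 − 55 = 1


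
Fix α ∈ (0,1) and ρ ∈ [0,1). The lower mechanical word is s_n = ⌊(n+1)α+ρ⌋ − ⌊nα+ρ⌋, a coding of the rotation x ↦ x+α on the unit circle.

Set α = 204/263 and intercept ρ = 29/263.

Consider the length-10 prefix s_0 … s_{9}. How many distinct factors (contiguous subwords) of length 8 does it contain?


t_n = ⌊(n·204+29)/263⌋ for n = 0 … 10:
  n=0…9: ⌊29/263⌋=0 ⌊233/263⌋=0 ⌊437/263⌋=1 ⌊641/263⌋=2 ⌊845/263⌋=3 ⌊1049/263⌋=3 ⌊1253/263⌋=4 ⌊1457/263⌋=5 ⌊1661/263⌋=6 ⌊1865/263⌋=7
  n=10: ⌊2069/263⌋=7
s_n = t_(n+1) − t_n for n = 0 … 9 gives
prefix = 0111011110
slide a length-8 window over [0..7] … [2..9] (3 windows); first occurrence of each distinct factor:
  [  0..  7] 01110111
  [  1..  8] 11101111
  [  2..  9] 11011110
distinct factors: {01110111, 11011110, 11101111}
count = 3  (Sturmian bound for length 8 is 9)

3


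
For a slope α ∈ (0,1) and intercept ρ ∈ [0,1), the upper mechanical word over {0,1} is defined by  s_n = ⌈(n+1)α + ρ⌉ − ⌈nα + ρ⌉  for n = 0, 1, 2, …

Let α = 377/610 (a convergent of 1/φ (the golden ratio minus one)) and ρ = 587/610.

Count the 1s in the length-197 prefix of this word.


#1s = Σ_{n=0}^{196} s_n = Σ_{n=0}^{196} (⌈(n+1)α+ρ⌉ − ⌈nα+ρ⌉)
the sum telescopes: every ⌈nα+ρ⌉ with 0 < n < 197 appears once with + and once with −, leaving ⌈197α+ρ⌉ − ⌈0·α+ρ⌉
197α + ρ = (197·377 + 587) / 610 = 74856/610
ρ = 587/610
⌈74856/610⌉ = 123,  ⌈587/610⌉ = 1
#1s = 123 − 1 = 122

122


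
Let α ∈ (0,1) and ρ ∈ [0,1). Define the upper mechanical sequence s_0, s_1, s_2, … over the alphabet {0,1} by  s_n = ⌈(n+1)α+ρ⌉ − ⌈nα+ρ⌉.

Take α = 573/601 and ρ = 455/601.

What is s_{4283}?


1

(n+1)α + ρ = (4284·573 + 455) / 601 = 2455187/601
nα + ρ     = (4283·573 + 455) / 601 = 2454614/601
⌈2455187/601⌉ = 4086,  ⌈2454614/601⌉ = 4085
s_{4283} = 4086 − 4085 = 1


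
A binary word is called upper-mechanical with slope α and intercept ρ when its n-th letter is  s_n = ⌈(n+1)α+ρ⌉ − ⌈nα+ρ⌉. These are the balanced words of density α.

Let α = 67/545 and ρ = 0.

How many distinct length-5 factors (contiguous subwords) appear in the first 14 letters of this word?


t_n = ⌈(n·67)/545⌉ for n = 0 … 14:
  n=0…9: ⌈0/545⌉=0 ⌈67/545⌉=1 ⌈134/545⌉=1 ⌈201/545⌉=1 ⌈268/545⌉=1 ⌈335/545⌉=1 ⌈402/545⌉=1 ⌈469/545⌉=1 ⌈536/545⌉=1 ⌈603/545⌉=2
  n=10…14: ⌈670/545⌉=2 ⌈737/545⌉=2 ⌈804/545⌉=2 ⌈871/545⌉=2 ⌈938/545⌉=2
s_n = t_(n+1) − t_n for n = 0 … 13 gives
prefix = 10000000100000
slide a length-5 window over [0..4] … [9..13] (10 windows); first occurrence of each distinct factor:
  [  0..  4] 10000
  [  1..  5] 00000
  [  4..  8] 00001
  [  5..  9] 00010
  [  6.. 10] 00100
  [  7.. 11] 01000
  (the other 4 windows repeat one of these)
distinct factors: {00000, 00001, 00010, 00100, 01000, 10000}
count = 6  (Sturmian bound for length 5 is 6)

6


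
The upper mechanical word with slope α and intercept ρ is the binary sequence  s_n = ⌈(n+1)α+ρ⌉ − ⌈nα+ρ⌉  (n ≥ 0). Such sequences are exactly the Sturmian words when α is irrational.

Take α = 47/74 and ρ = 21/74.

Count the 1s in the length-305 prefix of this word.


193

#1s = Σ_{n=0}^{304} s_n = Σ_{n=0}^{304} (⌈(n+1)α+ρ⌉ − ⌈nα+ρ⌉)
the sum telescopes: every ⌈nα+ρ⌉ with 0 < n < 305 appears once with + and once with −, leaving ⌈305α+ρ⌉ − ⌈0·α+ρ⌉
305α + ρ = (305·47 + 21) / 74 = 14356/74
ρ = 21/74
⌈14356/74⌉ = 194,  ⌈21/74⌉ = 1
#1s = 194 − 1 = 193


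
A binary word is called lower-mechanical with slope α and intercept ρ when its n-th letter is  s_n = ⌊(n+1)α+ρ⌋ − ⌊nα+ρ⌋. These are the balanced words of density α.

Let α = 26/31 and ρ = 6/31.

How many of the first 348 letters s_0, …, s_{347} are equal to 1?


#1s = Σ_{n=0}^{347} s_n = Σ_{n=0}^{347} (⌊(n+1)α+ρ⌋ − ⌊nα+ρ⌋)
the sum telescopes: every ⌊nα+ρ⌋ with 0 < n < 348 appears once with + and once with −, leaving ⌊348α+ρ⌋ − ⌊0·α+ρ⌋
348α + ρ = (348·26 + 6) / 31 = 9054/31
ρ = 6/31
⌊9054/31⌋ = 292,  ⌊6/31⌋ = 0
#1s = 292 − 0 = 292

292


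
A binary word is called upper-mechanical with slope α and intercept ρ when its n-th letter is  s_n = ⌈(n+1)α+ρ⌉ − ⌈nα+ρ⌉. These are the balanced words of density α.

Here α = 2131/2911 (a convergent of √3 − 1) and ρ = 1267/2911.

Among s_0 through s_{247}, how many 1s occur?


#1s = Σ_{n=0}^{247} s_n = Σ_{n=0}^{247} (⌈(n+1)α+ρ⌉ − ⌈nα+ρ⌉)
the sum telescopes: every ⌈nα+ρ⌉ with 0 < n < 248 appears once with + and once with −, leaving ⌈248α+ρ⌉ − ⌈0·α+ρ⌉
248α + ρ = (248·2131 + 1267) / 2911 = 529755/2911
ρ = 1267/2911
⌈529755/2911⌉ = 182,  ⌈1267/2911⌉ = 1
#1s = 182 − 1 = 181

181


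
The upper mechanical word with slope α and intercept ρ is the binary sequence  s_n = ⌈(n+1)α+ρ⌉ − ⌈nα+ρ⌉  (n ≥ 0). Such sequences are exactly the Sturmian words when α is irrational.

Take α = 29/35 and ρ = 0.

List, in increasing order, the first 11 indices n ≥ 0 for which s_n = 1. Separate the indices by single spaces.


0 1 2 3 4 6 7 8 9 10 12

n=0: ⌈29/35⌉−⌈0/35⌉ = 1−0 = 1  ← one
n=1: ⌈58/35⌉−⌈29/35⌉ = 2−1 = 1  ← one
n=2: ⌈87/35⌉−⌈58/35⌉ = 3−2 = 1  ← one
n=3: ⌈116/35⌉−⌈87/35⌉ = 4−3 = 1  ← one
n=4: ⌈145/35⌉−⌈116/35⌉ = 5−4 = 1  ← one
n=5: ⌈174/35⌉−⌈145/35⌉ = 5−5 = 0
n=6: ⌈203/35⌉−⌈174/35⌉ = 6−5 = 1  ← one
n=7: ⌈232/35⌉−⌈203/35⌉ = 7−6 = 1  ← one
n=8: ⌈261/35⌉−⌈232/35⌉ = 8−7 = 1  ← one
n=9: ⌈290/35⌉−⌈261/35⌉ = 9−8 = 1  ← one
n=10: ⌈319/35⌉−⌈290/35⌉ = 10−9 = 1  ← one
n=11: ⌈348/35⌉−⌈319/35⌉ = 10−10 = 0
n=12: ⌈377/35⌉−⌈348/35⌉ = 11−10 = 1  ← one
positions of the first 11 ones: 0 1 2 3 4 6 7 8 9 10 12


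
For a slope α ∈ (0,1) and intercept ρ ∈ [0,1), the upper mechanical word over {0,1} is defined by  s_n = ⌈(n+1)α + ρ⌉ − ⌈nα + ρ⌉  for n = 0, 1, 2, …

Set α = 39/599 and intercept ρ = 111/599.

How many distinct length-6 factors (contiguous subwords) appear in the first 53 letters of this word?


7

t_n = ⌈(n·39+111)/599⌉ for n = 0 … 53:
  n=0…9: ⌈111/599⌉=1 ⌈150/599⌉=1 ⌈189/599⌉=1 ⌈228/599⌉=1 ⌈267/599⌉=1 ⌈306/599⌉=1 ⌈345/599⌉=1 ⌈384/599⌉=1 ⌈423/599⌉=1 ⌈462/599⌉=1
  n=10…19: ⌈501/599⌉=1 ⌈540/599⌉=1 ⌈579/599⌉=1 ⌈618/599⌉=2 ⌈657/599⌉=2 ⌈696/599⌉=2 ⌈735/599⌉=2 ⌈774/599⌉=2 ⌈813/599⌉=2 ⌈852/599⌉=2
  n=20…29: ⌈891/599⌉=2 ⌈930/599⌉=2 ⌈969/599⌉=2 ⌈1008/599⌉=2 ⌈1047/599⌉=2 ⌈1086/599⌉=2 ⌈1125/599⌉=2 ⌈1164/599⌉=2 ⌈1203/599⌉=3 ⌈1242/599⌉=3
  n=30…39: ⌈1281/599⌉=3 ⌈1320/599⌉=3 ⌈1359/599⌉=3 ⌈1398/599⌉=3 ⌈1437/599⌉=3 ⌈1476/599⌉=3 ⌈1515/599⌉=3 ⌈1554/599⌉=3 ⌈1593/599⌉=3 ⌈1632/599⌉=3
  n=40…49: ⌈1671/599⌉=3 ⌈1710/599⌉=3 ⌈1749/599⌉=3 ⌈1788/599⌉=3 ⌈1827/599⌉=4 ⌈1866/599⌉=4 ⌈1905/599⌉=4 ⌈1944/599⌉=4 ⌈1983/599⌉=4 ⌈2022/599⌉=4
  n=50…53: ⌈2061/599⌉=4 ⌈2100/599⌉=4 ⌈2139/599⌉=4 ⌈2178/599⌉=4
s_n = t_(n+1) − t_n for n = 0 … 52 gives
prefix = 00000000000010000000000000010000000000000001000000000
slide a length-6 window over [0..5] … [47..52] (48 windows); first occurrence of each distinct factor:
  [  0..  5] 000000
  [  7.. 12] 000001
  [  8.. 13] 000010
  [  9.. 14] 000100
  [ 10.. 15] 001000
  [ 11.. 16] 010000
  [ 12.. 17] 100000
  (the other 41 windows repeat one of these)
distinct factors: {000000, 000001, 000010, 000100, 001000, 010000, 100000}
count = 7  (Sturmian bound for length 6 is 7)


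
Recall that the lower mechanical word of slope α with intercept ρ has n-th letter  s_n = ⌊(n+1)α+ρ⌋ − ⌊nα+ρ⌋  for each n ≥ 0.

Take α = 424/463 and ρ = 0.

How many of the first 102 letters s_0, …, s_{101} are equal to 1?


#1s = Σ_{n=0}^{101} s_n = Σ_{n=0}^{101} (⌊(n+1)α+ρ⌋ − ⌊nα+ρ⌋)
the sum telescopes: every ⌊nα+ρ⌋ with 0 < n < 102 appears once with + and once with −, leaving ⌊102α+ρ⌋ − ⌊0·α+ρ⌋
102α + ρ = (102·424) / 463 = 43248/463
ρ = 0/463
⌊43248/463⌋ = 93,  ⌊0/463⌋ = 0
#1s = 93 − 0 = 93

93


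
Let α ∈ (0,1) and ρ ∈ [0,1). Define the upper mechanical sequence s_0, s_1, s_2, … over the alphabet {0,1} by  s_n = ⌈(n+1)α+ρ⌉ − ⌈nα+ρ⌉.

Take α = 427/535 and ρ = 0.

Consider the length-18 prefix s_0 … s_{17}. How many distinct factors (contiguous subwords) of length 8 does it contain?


t_n = ⌈(n·427)/535⌉ for n = 0 … 18:
  n=0…9: ⌈0/535⌉=0 ⌈427/535⌉=1 ⌈854/535⌉=2 ⌈1281/535⌉=3 ⌈1708/535⌉=4 ⌈2135/535⌉=4 ⌈2562/535⌉=5 ⌈2989/535⌉=6 ⌈3416/535⌉=7 ⌈3843/535⌉=8
  n=10…18: ⌈4270/535⌉=8 ⌈4697/535⌉=9 ⌈5124/535⌉=10 ⌈5551/535⌉=11 ⌈5978/535⌉=12 ⌈6405/535⌉=12 ⌈6832/535⌉=13 ⌈7259/535⌉=14 ⌈7686/535⌉=15
s_n = t_(n+1) − t_n for n = 0 … 17 gives
prefix = 111101111011110111
slide a length-8 window over [0..7] … [10..17] (11 windows); first occurrence of each distinct factor:
  [  0..  7] 11110111
  [  1..  8] 11101111
  [  2..  9] 11011110
  [  3.. 10] 10111101
  [  4.. 11] 01111011
  (the other 6 windows repeat one of these)
distinct factors: {01111011, 10111101, 11011110, 11101111, 11110111}
count = 5  (Sturmian bound for length 8 is 9)

5


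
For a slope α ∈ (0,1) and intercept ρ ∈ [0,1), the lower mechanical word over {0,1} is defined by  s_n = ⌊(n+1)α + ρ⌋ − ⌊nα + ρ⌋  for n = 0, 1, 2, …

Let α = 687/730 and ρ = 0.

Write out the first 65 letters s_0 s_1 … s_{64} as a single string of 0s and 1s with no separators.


01111111111111110111111111111111101111111111111111011111111111111

n=0: ⌊(1·687)/730⌋ − ⌊(0·687)/730⌋ = ⌊687/730⌋ − ⌊0/730⌋ = 0 − 0 = 0
n=1: ⌊(2·687)/730⌋ − ⌊(1·687)/730⌋ = ⌊1374/730⌋ − ⌊687/730⌋ = 1 − 0 = 1
n=2: ⌊(3·687)/730⌋ − ⌊(2·687)/730⌋ = ⌊2061/730⌋ − ⌊1374/730⌋ = 2 − 1 = 1
n=3: ⌊(4·687)/730⌋ − ⌊(3·687)/730⌋ = ⌊2748/730⌋ − ⌊2061/730⌋ = 3 − 2 = 1
n=4: ⌊(5·687)/730⌋ − ⌊(4·687)/730⌋ = ⌊3435/730⌋ − ⌊2748/730⌋ = 4 − 3 = 1
n=5: ⌊(6·687)/730⌋ − ⌊(5·687)/730⌋ = ⌊4122/730⌋ − ⌊3435/730⌋ = 5 − 4 = 1
n=6: ⌊(7·687)/730⌋ − ⌊(6·687)/730⌋ = ⌊4809/730⌋ − ⌊4122/730⌋ = 6 − 5 = 1
n=7: ⌊(8·687)/730⌋ − ⌊(7·687)/730⌋ = ⌊5496/730⌋ − ⌊4809/730⌋ = 7 − 6 = 1
n=8: ⌊(9·687)/730⌋ − ⌊(8·687)/730⌋ = ⌊6183/730⌋ − ⌊5496/730⌋ = 8 − 7 = 1
n=9: ⌊(10·687)/730⌋ − ⌊(9·687)/730⌋ = ⌊6870/730⌋ − ⌊6183/730⌋ = 9 − 8 = 1
n=10: ⌊(11·687)/730⌋ − ⌊(10·687)/730⌋ = ⌊7557/730⌋ − ⌊6870/730⌋ = 10 − 9 = 1
n=11: ⌊(12·687)/730⌋ − ⌊(11·687)/730⌋ = ⌊8244/730⌋ − ⌊7557/730⌋ = 11 − 10 = 1
n=12: ⌊(13·687)/730⌋ − ⌊(12·687)/730⌋ = ⌊8931/730⌋ − ⌊8244/730⌋ = 12 − 11 = 1
n=13: ⌊(14·687)/730⌋ − ⌊(13·687)/730⌋ = ⌊9618/730⌋ − ⌊8931/730⌋ = 13 − 12 = 1
n=14: ⌊(15·687)/730⌋ − ⌊(14·687)/730⌋ = ⌊10305/730⌋ − ⌊9618/730⌋ = 14 − 13 = 1
n=15: ⌊(16·687)/730⌋ − ⌊(15·687)/730⌋ = ⌊10992/730⌋ − ⌊10305/730⌋ = 15 − 14 = 1
n=16: ⌊(17·687)/730⌋ − ⌊(16·687)/730⌋ = ⌊11679/730⌋ − ⌊10992/730⌋ = 15 − 15 = 0
n=17: ⌊(18·687)/730⌋ − ⌊(17·687)/730⌋ = ⌊12366/730⌋ − ⌊11679/730⌋ = 16 − 15 = 1
n=18: ⌊(19·687)/730⌋ − ⌊(18·687)/730⌋ = ⌊13053/730⌋ − ⌊12366/730⌋ = 17 − 16 = 1
n=19: ⌊(20·687)/730⌋ − ⌊(19·687)/730⌋ = ⌊13740/730⌋ − ⌊13053/730⌋ = 18 − 17 = 1
n=20: ⌊(21·687)/730⌋ − ⌊(20·687)/730⌋ = ⌊14427/730⌋ − ⌊13740/730⌋ = 19 − 18 = 1
n=21: ⌊(22·687)/730⌋ − ⌊(21·687)/730⌋ = ⌊15114/730⌋ − ⌊14427/730⌋ = 20 − 19 = 1
n=22: ⌊(23·687)/730⌋ − ⌊(22·687)/730⌋ = ⌊15801/730⌋ − ⌊15114/730⌋ = 21 − 20 = 1
n=23: ⌊(24·687)/730⌋ − ⌊(23·687)/730⌋ = ⌊16488/730⌋ − ⌊15801/730⌋ = 22 − 21 = 1
n=24: ⌊(25·687)/730⌋ − ⌊(24·687)/730⌋ = ⌊17175/730⌋ − ⌊16488/730⌋ = 23 − 22 = 1
n=25: ⌊(26·687)/730⌋ − ⌊(25·687)/730⌋ = ⌊17862/730⌋ − ⌊17175/730⌋ = 24 − 23 = 1
n=26: ⌊(27·687)/730⌋ − ⌊(26·687)/730⌋ = ⌊18549/730⌋ − ⌊17862/730⌋ = 25 − 24 = 1
n=27: ⌊(28·687)/730⌋ − ⌊(27·687)/730⌋ = ⌊19236/730⌋ − ⌊18549/730⌋ = 26 − 25 = 1
n=28: ⌊(29·687)/730⌋ − ⌊(28·687)/730⌋ = ⌊19923/730⌋ − ⌊19236/730⌋ = 27 − 26 = 1
n=29: ⌊(30·687)/730⌋ − ⌊(29·687)/730⌋ = ⌊20610/730⌋ − ⌊19923/730⌋ = 28 − 27 = 1
n=30: ⌊(31·687)/730⌋ − ⌊(30·687)/730⌋ = ⌊21297/730⌋ − ⌊20610/730⌋ = 29 − 28 = 1
n=31: ⌊(32·687)/730⌋ − ⌊(31·687)/730⌋ = ⌊21984/730⌋ − ⌊21297/730⌋ = 30 − 29 = 1
n=32: ⌊(33·687)/730⌋ − ⌊(32·687)/730⌋ = ⌊22671/730⌋ − ⌊21984/730⌋ = 31 − 30 = 1
n=33: ⌊(34·687)/730⌋ − ⌊(33·687)/730⌋ = ⌊23358/730⌋ − ⌊22671/730⌋ = 31 − 31 = 0
n=34: ⌊(35·687)/730⌋ − ⌊(34·687)/730⌋ = ⌊24045/730⌋ − ⌊23358/730⌋ = 32 − 31 = 1
n=35: ⌊(36·687)/730⌋ − ⌊(35·687)/730⌋ = ⌊24732/730⌋ − ⌊24045/730⌋ = 33 − 32 = 1
n=36: ⌊(37·687)/730⌋ − ⌊(36·687)/730⌋ = ⌊25419/730⌋ − ⌊24732/730⌋ = 34 − 33 = 1
n=37: ⌊(38·687)/730⌋ − ⌊(37·687)/730⌋ = ⌊26106/730⌋ − ⌊25419/730⌋ = 35 − 34 = 1
n=38: ⌊(39·687)/730⌋ − ⌊(38·687)/730⌋ = ⌊26793/730⌋ − ⌊26106/730⌋ = 36 − 35 = 1
n=39: ⌊(40·687)/730⌋ − ⌊(39·687)/730⌋ = ⌊27480/730⌋ − ⌊26793/730⌋ = 37 − 36 = 1
n=40: ⌊(41·687)/730⌋ − ⌊(40·687)/730⌋ = ⌊28167/730⌋ − ⌊27480/730⌋ = 38 − 37 = 1
n=41: ⌊(42·687)/730⌋ − ⌊(41·687)/730⌋ = ⌊28854/730⌋ − ⌊28167/730⌋ = 39 − 38 = 1
n=42: ⌊(43·687)/730⌋ − ⌊(42·687)/730⌋ = ⌊29541/730⌋ − ⌊28854/730⌋ = 40 − 39 = 1
n=43: ⌊(44·687)/730⌋ − ⌊(43·687)/730⌋ = ⌊30228/730⌋ − ⌊29541/730⌋ = 41 − 40 = 1
n=44: ⌊(45·687)/730⌋ − ⌊(44·687)/730⌋ = ⌊30915/730⌋ − ⌊30228/730⌋ = 42 − 41 = 1
n=45: ⌊(46·687)/730⌋ − ⌊(45·687)/730⌋ = ⌊31602/730⌋ − ⌊30915/730⌋ = 43 − 42 = 1
n=46: ⌊(47·687)/730⌋ − ⌊(46·687)/730⌋ = ⌊32289/730⌋ − ⌊31602/730⌋ = 44 − 43 = 1
n=47: ⌊(48·687)/730⌋ − ⌊(47·687)/730⌋ = ⌊32976/730⌋ − ⌊32289/730⌋ = 45 − 44 = 1
n=48: ⌊(49·687)/730⌋ − ⌊(48·687)/730⌋ = ⌊33663/730⌋ − ⌊32976/730⌋ = 46 − 45 = 1
n=49: ⌊(50·687)/730⌋ − ⌊(49·687)/730⌋ = ⌊34350/730⌋ − ⌊33663/730⌋ = 47 − 46 = 1
n=50: ⌊(51·687)/730⌋ − ⌊(50·687)/730⌋ = ⌊35037/730⌋ − ⌊34350/730⌋ = 47 − 47 = 0
n=51: ⌊(52·687)/730⌋ − ⌊(51·687)/730⌋ = ⌊35724/730⌋ − ⌊35037/730⌋ = 48 − 47 = 1
n=52: ⌊(53·687)/730⌋ − ⌊(52·687)/730⌋ = ⌊36411/730⌋ − ⌊35724/730⌋ = 49 − 48 = 1
n=53: ⌊(54·687)/730⌋ − ⌊(53·687)/730⌋ = ⌊37098/730⌋ − ⌊36411/730⌋ = 50 − 49 = 1
n=54: ⌊(55·687)/730⌋ − ⌊(54·687)/730⌋ = ⌊37785/730⌋ − ⌊37098/730⌋ = 51 − 50 = 1
n=55: ⌊(56·687)/730⌋ − ⌊(55·687)/730⌋ = ⌊38472/730⌋ − ⌊37785/730⌋ = 52 − 51 = 1
n=56: ⌊(57·687)/730⌋ − ⌊(56·687)/730⌋ = ⌊39159/730⌋ − ⌊38472/730⌋ = 53 − 52 = 1
n=57: ⌊(58·687)/730⌋ − ⌊(57·687)/730⌋ = ⌊39846/730⌋ − ⌊39159/730⌋ = 54 − 53 = 1
n=58: ⌊(59·687)/730⌋ − ⌊(58·687)/730⌋ = ⌊40533/730⌋ − ⌊39846/730⌋ = 55 − 54 = 1
n=59: ⌊(60·687)/730⌋ − ⌊(59·687)/730⌋ = ⌊41220/730⌋ − ⌊40533/730⌋ = 56 − 55 = 1
n=60: ⌊(61·687)/730⌋ − ⌊(60·687)/730⌋ = ⌊41907/730⌋ − ⌊41220/730⌋ = 57 − 56 = 1
n=61: ⌊(62·687)/730⌋ − ⌊(61·687)/730⌋ = ⌊42594/730⌋ − ⌊41907/730⌋ = 58 − 57 = 1
n=62: ⌊(63·687)/730⌋ − ⌊(62·687)/730⌋ = ⌊43281/730⌋ − ⌊42594/730⌋ = 59 − 58 = 1
n=63: ⌊(64·687)/730⌋ − ⌊(63·687)/730⌋ = ⌊43968/730⌋ − ⌊43281/730⌋ = 60 − 59 = 1
n=64: ⌊(65·687)/730⌋ − ⌊(64·687)/730⌋ = ⌊44655/730⌋ − ⌊43968/730⌋ = 61 − 60 = 1


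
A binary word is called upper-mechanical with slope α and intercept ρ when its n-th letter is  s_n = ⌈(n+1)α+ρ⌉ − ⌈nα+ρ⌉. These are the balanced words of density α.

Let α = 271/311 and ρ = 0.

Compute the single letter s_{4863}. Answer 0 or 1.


(n+1)α + ρ = (4864·271) / 311 = 1318144/311
nα + ρ     = (4863·271) / 311 = 1317873/311
⌈1318144/311⌉ = 4239,  ⌈1317873/311⌉ = 4238
s_{4863} = 4239 − 4238 = 1

1


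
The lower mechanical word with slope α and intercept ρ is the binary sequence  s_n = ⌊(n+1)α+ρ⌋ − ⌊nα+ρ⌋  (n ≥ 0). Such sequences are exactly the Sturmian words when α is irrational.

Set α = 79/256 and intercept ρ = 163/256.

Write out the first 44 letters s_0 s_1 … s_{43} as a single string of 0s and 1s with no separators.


n=0: ⌊(1·79+163)/256⌋ − ⌊(0·79+163)/256⌋ = ⌊242/256⌋ − ⌊163/256⌋ = 0 − 0 = 0
n=1: ⌊(2·79+163)/256⌋ − ⌊(1·79+163)/256⌋ = ⌊321/256⌋ − ⌊242/256⌋ = 1 − 0 = 1
n=2: ⌊(3·79+163)/256⌋ − ⌊(2·79+163)/256⌋ = ⌊400/256⌋ − ⌊321/256⌋ = 1 − 1 = 0
n=3: ⌊(4·79+163)/256⌋ − ⌊(3·79+163)/256⌋ = ⌊479/256⌋ − ⌊400/256⌋ = 1 − 1 = 0
n=4: ⌊(5·79+163)/256⌋ − ⌊(4·79+163)/256⌋ = ⌊558/256⌋ − ⌊479/256⌋ = 2 − 1 = 1
n=5: ⌊(6·79+163)/256⌋ − ⌊(5·79+163)/256⌋ = ⌊637/256⌋ − ⌊558/256⌋ = 2 − 2 = 0
n=6: ⌊(7·79+163)/256⌋ − ⌊(6·79+163)/256⌋ = ⌊716/256⌋ − ⌊637/256⌋ = 2 − 2 = 0
n=7: ⌊(8·79+163)/256⌋ − ⌊(7·79+163)/256⌋ = ⌊795/256⌋ − ⌊716/256⌋ = 3 − 2 = 1
n=8: ⌊(9·79+163)/256⌋ − ⌊(8·79+163)/256⌋ = ⌊874/256⌋ − ⌊795/256⌋ = 3 − 3 = 0
n=9: ⌊(10·79+163)/256⌋ − ⌊(9·79+163)/256⌋ = ⌊953/256⌋ − ⌊874/256⌋ = 3 − 3 = 0
n=10: ⌊(11·79+163)/256⌋ − ⌊(10·79+163)/256⌋ = ⌊1032/256⌋ − ⌊953/256⌋ = 4 − 3 = 1
n=11: ⌊(12·79+163)/256⌋ − ⌊(11·79+163)/256⌋ = ⌊1111/256⌋ − ⌊1032/256⌋ = 4 − 4 = 0
n=12: ⌊(13·79+163)/256⌋ − ⌊(12·79+163)/256⌋ = ⌊1190/256⌋ − ⌊1111/256⌋ = 4 − 4 = 0
n=13: ⌊(14·79+163)/256⌋ − ⌊(13·79+163)/256⌋ = ⌊1269/256⌋ − ⌊1190/256⌋ = 4 − 4 = 0
n=14: ⌊(15·79+163)/256⌋ − ⌊(14·79+163)/256⌋ = ⌊1348/256⌋ − ⌊1269/256⌋ = 5 − 4 = 1
n=15: ⌊(16·79+163)/256⌋ − ⌊(15·79+163)/256⌋ = ⌊1427/256⌋ − ⌊1348/256⌋ = 5 − 5 = 0
n=16: ⌊(17·79+163)/256⌋ − ⌊(16·79+163)/256⌋ = ⌊1506/256⌋ − ⌊1427/256⌋ = 5 − 5 = 0
n=17: ⌊(18·79+163)/256⌋ − ⌊(17·79+163)/256⌋ = ⌊1585/256⌋ − ⌊1506/256⌋ = 6 − 5 = 1
n=18: ⌊(19·79+163)/256⌋ − ⌊(18·79+163)/256⌋ = ⌊1664/256⌋ − ⌊1585/256⌋ = 6 − 6 = 0
n=19: ⌊(20·79+163)/256⌋ − ⌊(19·79+163)/256⌋ = ⌊1743/256⌋ − ⌊1664/256⌋ = 6 − 6 = 0
n=20: ⌊(21·79+163)/256⌋ − ⌊(20·79+163)/256⌋ = ⌊1822/256⌋ − ⌊1743/256⌋ = 7 − 6 = 1
n=21: ⌊(22·79+163)/256⌋ − ⌊(21·79+163)/256⌋ = ⌊1901/256⌋ − ⌊1822/256⌋ = 7 − 7 = 0
n=22: ⌊(23·79+163)/256⌋ − ⌊(22·79+163)/256⌋ = ⌊1980/256⌋ − ⌊1901/256⌋ = 7 − 7 = 0
n=23: ⌊(24·79+163)/256⌋ − ⌊(23·79+163)/256⌋ = ⌊2059/256⌋ − ⌊1980/256⌋ = 8 − 7 = 1
n=24: ⌊(25·79+163)/256⌋ − ⌊(24·79+163)/256⌋ = ⌊2138/256⌋ − ⌊2059/256⌋ = 8 − 8 = 0
n=25: ⌊(26·79+163)/256⌋ − ⌊(25·79+163)/256⌋ = ⌊2217/256⌋ − ⌊2138/256⌋ = 8 − 8 = 0
n=26: ⌊(27·79+163)/256⌋ − ⌊(26·79+163)/256⌋ = ⌊2296/256⌋ − ⌊2217/256⌋ = 8 − 8 = 0
n=27: ⌊(28·79+163)/256⌋ − ⌊(27·79+163)/256⌋ = ⌊2375/256⌋ − ⌊2296/256⌋ = 9 − 8 = 1
n=28: ⌊(29·79+163)/256⌋ − ⌊(28·79+163)/256⌋ = ⌊2454/256⌋ − ⌊2375/256⌋ = 9 − 9 = 0
n=29: ⌊(30·79+163)/256⌋ − ⌊(29·79+163)/256⌋ = ⌊2533/256⌋ − ⌊2454/256⌋ = 9 − 9 = 0
n=30: ⌊(31·79+163)/256⌋ − ⌊(30·79+163)/256⌋ = ⌊2612/256⌋ − ⌊2533/256⌋ = 10 − 9 = 1
n=31: ⌊(32·79+163)/256⌋ − ⌊(31·79+163)/256⌋ = ⌊2691/256⌋ − ⌊2612/256⌋ = 10 − 10 = 0
n=32: ⌊(33·79+163)/256⌋ − ⌊(32·79+163)/256⌋ = ⌊2770/256⌋ − ⌊2691/256⌋ = 10 − 10 = 0
n=33: ⌊(34·79+163)/256⌋ − ⌊(33·79+163)/256⌋ = ⌊2849/256⌋ − ⌊2770/256⌋ = 11 − 10 = 1
n=34: ⌊(35·79+163)/256⌋ − ⌊(34·79+163)/256⌋ = ⌊2928/256⌋ − ⌊2849/256⌋ = 11 − 11 = 0
n=35: ⌊(36·79+163)/256⌋ − ⌊(35·79+163)/256⌋ = ⌊3007/256⌋ − ⌊2928/256⌋ = 11 − 11 = 0
n=36: ⌊(37·79+163)/256⌋ − ⌊(36·79+163)/256⌋ = ⌊3086/256⌋ − ⌊3007/256⌋ = 12 − 11 = 1
n=37: ⌊(38·79+163)/256⌋ − ⌊(37·79+163)/256⌋ = ⌊3165/256⌋ − ⌊3086/256⌋ = 12 − 12 = 0
n=38: ⌊(39·79+163)/256⌋ − ⌊(38·79+163)/256⌋ = ⌊3244/256⌋ − ⌊3165/256⌋ = 12 − 12 = 0
n=39: ⌊(40·79+163)/256⌋ − ⌊(39·79+163)/256⌋ = ⌊3323/256⌋ − ⌊3244/256⌋ = 12 − 12 = 0
n=40: ⌊(41·79+163)/256⌋ − ⌊(40·79+163)/256⌋ = ⌊3402/256⌋ − ⌊3323/256⌋ = 13 − 12 = 1
n=41: ⌊(42·79+163)/256⌋ − ⌊(41·79+163)/256⌋ = ⌊3481/256⌋ − ⌊3402/256⌋ = 13 − 13 = 0
n=42: ⌊(43·79+163)/256⌋ − ⌊(42·79+163)/256⌋ = ⌊3560/256⌋ − ⌊3481/256⌋ = 13 − 13 = 0
n=43: ⌊(44·79+163)/256⌋ − ⌊(43·79+163)/256⌋ = ⌊3639/256⌋ − ⌊3560/256⌋ = 14 − 13 = 1

01001001001000100100100100010010010010001001


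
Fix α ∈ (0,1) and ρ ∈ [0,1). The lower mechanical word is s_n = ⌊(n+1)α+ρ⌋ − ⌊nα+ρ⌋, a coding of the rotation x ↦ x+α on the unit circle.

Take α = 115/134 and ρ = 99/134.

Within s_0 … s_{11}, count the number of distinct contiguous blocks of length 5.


6

t_n = ⌊(n·115+99)/134⌋ for n = 0 … 12:
  n=0…9: ⌊99/134⌋=0 ⌊214/134⌋=1 ⌊329/134⌋=2 ⌊444/134⌋=3 ⌊559/134⌋=4 ⌊674/134⌋=5 ⌊789/134⌋=5 ⌊904/134⌋=6 ⌊1019/134⌋=7 ⌊1134/134⌋=8
  n=10…12: ⌊1249/134⌋=9 ⌊1364/134⌋=10 ⌊1479/134⌋=11
s_n = t_(n+1) − t_n for n = 0 … 11 gives
prefix = 111110111111
slide a length-5 window over [0..4] … [7..11] (8 windows); first occurrence of each distinct factor:
  [  0..  4] 11111
  [  1..  5] 11110
  [  2..  6] 11101
  [  3..  7] 11011
  [  4..  8] 10111
  [  5..  9] 01111
  (the other 2 windows repeat one of these)
distinct factors: {01111, 10111, 11011, 11101, 11110, 11111}
count = 6  (Sturmian bound for length 5 is 6)


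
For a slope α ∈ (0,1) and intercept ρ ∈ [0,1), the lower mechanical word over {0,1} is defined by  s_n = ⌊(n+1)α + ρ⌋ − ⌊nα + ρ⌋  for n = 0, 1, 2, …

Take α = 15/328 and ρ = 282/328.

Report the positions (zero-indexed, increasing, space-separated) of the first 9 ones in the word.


n=0: ⌊297/328⌋−⌊282/328⌋ = 0−0 = 0
n=1: ⌊312/328⌋−⌊297/328⌋ = 0−0 = 0
  …
n=3: ⌊342/328⌋−⌊327/328⌋ = 1−0 = 1  ← one
n=4: ⌊357/328⌋−⌊342/328⌋ = 1−1 = 0
n=5: ⌊372/328⌋−⌊357/328⌋ = 1−1 = 0
  …
n=24: ⌊657/328⌋−⌊642/328⌋ = 2−1 = 1  ← one
n=25: ⌊672/328⌋−⌊657/328⌋ = 2−2 = 0
n=26: ⌊687/328⌋−⌊672/328⌋ = 2−2 = 0
  …
n=46: ⌊987/328⌋−⌊972/328⌋ = 3−2 = 1  ← one
n=47: ⌊1002/328⌋−⌊987/328⌋ = 3−3 = 0
n=48: ⌊1017/328⌋−⌊1002/328⌋ = 3−3 = 0
  …
n=68: ⌊1317/328⌋−⌊1302/328⌋ = 4−3 = 1  ← one
n=69: ⌊1332/328⌋−⌊1317/328⌋ = 4−4 = 0
n=70: ⌊1347/328⌋−⌊1332/328⌋ = 4−4 = 0
  …
n=90: ⌊1647/328⌋−⌊1632/328⌋ = 5−4 = 1  ← one
n=91: ⌊1662/328⌋−⌊1647/328⌋ = 5−5 = 0
n=92: ⌊1677/328⌋−⌊1662/328⌋ = 5−5 = 0
  …
n=112: ⌊1977/328⌋−⌊1962/328⌋ = 6−5 = 1  ← one
n=113: ⌊1992/328⌋−⌊1977/328⌋ = 6−6 = 0
n=114: ⌊2007/328⌋−⌊1992/328⌋ = 6−6 = 0
  …
n=134: ⌊2307/328⌋−⌊2292/328⌋ = 7−6 = 1  ← one
n=135: ⌊2322/328⌋−⌊2307/328⌋ = 7−7 = 0
n=136: ⌊2337/328⌋−⌊2322/328⌋ = 7−7 = 0
  …
n=156: ⌊2637/328⌋−⌊2622/328⌋ = 8−7 = 1  ← one
n=157: ⌊2652/328⌋−⌊2637/328⌋ = 8−8 = 0
n=158: ⌊2667/328⌋−⌊2652/328⌋ = 8−8 = 0
  …
n=177: ⌊2952/328⌋−⌊2937/328⌋ = 9−8 = 1  ← one
positions of the first 9 ones: 3 24 46 68 90 112 134 156 177

3 24 46 68 90 112 134 156 177


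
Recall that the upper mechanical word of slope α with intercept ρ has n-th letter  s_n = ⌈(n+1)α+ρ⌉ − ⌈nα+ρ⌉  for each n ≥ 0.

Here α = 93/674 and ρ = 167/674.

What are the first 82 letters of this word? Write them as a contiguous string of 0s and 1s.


n=0: ⌈(1·93+167)/674⌉ − ⌈(0·93+167)/674⌉ = ⌈260/674⌉ − ⌈167/674⌉ = 1 − 1 = 0
n=1: ⌈(2·93+167)/674⌉ − ⌈(1·93+167)/674⌉ = ⌈353/674⌉ − ⌈260/674⌉ = 1 − 1 = 0
n=2: ⌈(3·93+167)/674⌉ − ⌈(2·93+167)/674⌉ = ⌈446/674⌉ − ⌈353/674⌉ = 1 − 1 = 0
n=3: ⌈(4·93+167)/674⌉ − ⌈(3·93+167)/674⌉ = ⌈539/674⌉ − ⌈446/674⌉ = 1 − 1 = 0
n=4: ⌈(5·93+167)/674⌉ − ⌈(4·93+167)/674⌉ = ⌈632/674⌉ − ⌈539/674⌉ = 1 − 1 = 0
n=5: ⌈(6·93+167)/674⌉ − ⌈(5·93+167)/674⌉ = ⌈725/674⌉ − ⌈632/674⌉ = 2 − 1 = 1
n=6: ⌈(7·93+167)/674⌉ − ⌈(6·93+167)/674⌉ = ⌈818/674⌉ − ⌈725/674⌉ = 2 − 2 = 0
n=7: ⌈(8·93+167)/674⌉ − ⌈(7·93+167)/674⌉ = ⌈911/674⌉ − ⌈818/674⌉ = 2 − 2 = 0
n=8: ⌈(9·93+167)/674⌉ − ⌈(8·93+167)/674⌉ = ⌈1004/674⌉ − ⌈911/674⌉ = 2 − 2 = 0
n=9: ⌈(10·93+167)/674⌉ − ⌈(9·93+167)/674⌉ = ⌈1097/674⌉ − ⌈1004/674⌉ = 2 − 2 = 0
n=10: ⌈(11·93+167)/674⌉ − ⌈(10·93+167)/674⌉ = ⌈1190/674⌉ − ⌈1097/674⌉ = 2 − 2 = 0
n=11: ⌈(12·93+167)/674⌉ − ⌈(11·93+167)/674⌉ = ⌈1283/674⌉ − ⌈1190/674⌉ = 2 − 2 = 0
n=12: ⌈(13·93+167)/674⌉ − ⌈(12·93+167)/674⌉ = ⌈1376/674⌉ − ⌈1283/674⌉ = 3 − 2 = 1
n=13: ⌈(14·93+167)/674⌉ − ⌈(13·93+167)/674⌉ = ⌈1469/674⌉ − ⌈1376/674⌉ = 3 − 3 = 0
n=14: ⌈(15·93+167)/674⌉ − ⌈(14·93+167)/674⌉ = ⌈1562/674⌉ − ⌈1469/674⌉ = 3 − 3 = 0
n=15: ⌈(16·93+167)/674⌉ − ⌈(15·93+167)/674⌉ = ⌈1655/674⌉ − ⌈1562/674⌉ = 3 − 3 = 0
n=16: ⌈(17·93+167)/674⌉ − ⌈(16·93+167)/674⌉ = ⌈1748/674⌉ − ⌈1655/674⌉ = 3 − 3 = 0
n=17: ⌈(18·93+167)/674⌉ − ⌈(17·93+167)/674⌉ = ⌈1841/674⌉ − ⌈1748/674⌉ = 3 − 3 = 0
n=18: ⌈(19·93+167)/674⌉ − ⌈(18·93+167)/674⌉ = ⌈1934/674⌉ − ⌈1841/674⌉ = 3 − 3 = 0
n=19: ⌈(20·93+167)/674⌉ − ⌈(19·93+167)/674⌉ = ⌈2027/674⌉ − ⌈1934/674⌉ = 4 − 3 = 1
n=20: ⌈(21·93+167)/674⌉ − ⌈(20·93+167)/674⌉ = ⌈2120/674⌉ − ⌈2027/674⌉ = 4 − 4 = 0
n=21: ⌈(22·93+167)/674⌉ − ⌈(21·93+167)/674⌉ = ⌈2213/674⌉ − ⌈2120/674⌉ = 4 − 4 = 0
n=22: ⌈(23·93+167)/674⌉ − ⌈(22·93+167)/674⌉ = ⌈2306/674⌉ − ⌈2213/674⌉ = 4 − 4 = 0
n=23: ⌈(24·93+167)/674⌉ − ⌈(23·93+167)/674⌉ = ⌈2399/674⌉ − ⌈2306/674⌉ = 4 − 4 = 0
n=24: ⌈(25·93+167)/674⌉ − ⌈(24·93+167)/674⌉ = ⌈2492/674⌉ − ⌈2399/674⌉ = 4 − 4 = 0
n=25: ⌈(26·93+167)/674⌉ − ⌈(25·93+167)/674⌉ = ⌈2585/674⌉ − ⌈2492/674⌉ = 4 − 4 = 0
n=26: ⌈(27·93+167)/674⌉ − ⌈(26·93+167)/674⌉ = ⌈2678/674⌉ − ⌈2585/674⌉ = 4 − 4 = 0
n=27: ⌈(28·93+167)/674⌉ − ⌈(27·93+167)/674⌉ = ⌈2771/674⌉ − ⌈2678/674⌉ = 5 − 4 = 1
n=28: ⌈(29·93+167)/674⌉ − ⌈(28·93+167)/674⌉ = ⌈2864/674⌉ − ⌈2771/674⌉ = 5 − 5 = 0
n=29: ⌈(30·93+167)/674⌉ − ⌈(29·93+167)/674⌉ = ⌈2957/674⌉ − ⌈2864/674⌉ = 5 − 5 = 0
n=30: ⌈(31·93+167)/674⌉ − ⌈(30·93+167)/674⌉ = ⌈3050/674⌉ − ⌈2957/674⌉ = 5 − 5 = 0
n=31: ⌈(32·93+167)/674⌉ − ⌈(31·93+167)/674⌉ = ⌈3143/674⌉ − ⌈3050/674⌉ = 5 − 5 = 0
n=32: ⌈(33·93+167)/674⌉ − ⌈(32·93+167)/674⌉ = ⌈3236/674⌉ − ⌈3143/674⌉ = 5 − 5 = 0
n=33: ⌈(34·93+167)/674⌉ − ⌈(33·93+167)/674⌉ = ⌈3329/674⌉ − ⌈3236/674⌉ = 5 − 5 = 0
n=34: ⌈(35·93+167)/674⌉ − ⌈(34·93+167)/674⌉ = ⌈3422/674⌉ − ⌈3329/674⌉ = 6 − 5 = 1
n=35: ⌈(36·93+167)/674⌉ − ⌈(35·93+167)/674⌉ = ⌈3515/674⌉ − ⌈3422/674⌉ = 6 − 6 = 0
n=36: ⌈(37·93+167)/674⌉ − ⌈(36·93+167)/674⌉ = ⌈3608/674⌉ − ⌈3515/674⌉ = 6 − 6 = 0
n=37: ⌈(38·93+167)/674⌉ − ⌈(37·93+167)/674⌉ = ⌈3701/674⌉ − ⌈3608/674⌉ = 6 − 6 = 0
n=38: ⌈(39·93+167)/674⌉ − ⌈(38·93+167)/674⌉ = ⌈3794/674⌉ − ⌈3701/674⌉ = 6 − 6 = 0
n=39: ⌈(40·93+167)/674⌉ − ⌈(39·93+167)/674⌉ = ⌈3887/674⌉ − ⌈3794/674⌉ = 6 − 6 = 0
n=40: ⌈(41·93+167)/674⌉ − ⌈(40·93+167)/674⌉ = ⌈3980/674⌉ − ⌈3887/674⌉ = 6 − 6 = 0
n=41: ⌈(42·93+167)/674⌉ − ⌈(41·93+167)/674⌉ = ⌈4073/674⌉ − ⌈3980/674⌉ = 7 − 6 = 1
n=42: ⌈(43·93+167)/674⌉ − ⌈(42·93+167)/674⌉ = ⌈4166/674⌉ − ⌈4073/674⌉ = 7 − 7 = 0
n=43: ⌈(44·93+167)/674⌉ − ⌈(43·93+167)/674⌉ = ⌈4259/674⌉ − ⌈4166/674⌉ = 7 − 7 = 0
n=44: ⌈(45·93+167)/674⌉ − ⌈(44·93+167)/674⌉ = ⌈4352/674⌉ − ⌈4259/674⌉ = 7 − 7 = 0
n=45: ⌈(46·93+167)/674⌉ − ⌈(45·93+167)/674⌉ = ⌈4445/674⌉ − ⌈4352/674⌉ = 7 − 7 = 0
n=46: ⌈(47·93+167)/674⌉ − ⌈(46·93+167)/674⌉ = ⌈4538/674⌉ − ⌈4445/674⌉ = 7 − 7 = 0
n=47: ⌈(48·93+167)/674⌉ − ⌈(47·93+167)/674⌉ = ⌈4631/674⌉ − ⌈4538/674⌉ = 7 − 7 = 0
n=48: ⌈(49·93+167)/674⌉ − ⌈(48·93+167)/674⌉ = ⌈4724/674⌉ − ⌈4631/674⌉ = 8 − 7 = 1
n=49: ⌈(50·93+167)/674⌉ − ⌈(49·93+167)/674⌉ = ⌈4817/674⌉ − ⌈4724/674⌉ = 8 − 8 = 0
n=50: ⌈(51·93+167)/674⌉ − ⌈(50·93+167)/674⌉ = ⌈4910/674⌉ − ⌈4817/674⌉ = 8 − 8 = 0
n=51: ⌈(52·93+167)/674⌉ − ⌈(51·93+167)/674⌉ = ⌈5003/674⌉ − ⌈4910/674⌉ = 8 − 8 = 0
n=52: ⌈(53·93+167)/674⌉ − ⌈(52·93+167)/674⌉ = ⌈5096/674⌉ − ⌈5003/674⌉ = 8 − 8 = 0
n=53: ⌈(54·93+167)/674⌉ − ⌈(53·93+167)/674⌉ = ⌈5189/674⌉ − ⌈5096/674⌉ = 8 − 8 = 0
n=54: ⌈(55·93+167)/674⌉ − ⌈(54·93+167)/674⌉ = ⌈5282/674⌉ − ⌈5189/674⌉ = 8 − 8 = 0
n=55: ⌈(56·93+167)/674⌉ − ⌈(55·93+167)/674⌉ = ⌈5375/674⌉ − ⌈5282/674⌉ = 8 − 8 = 0
n=56: ⌈(57·93+167)/674⌉ − ⌈(56·93+167)/674⌉ = ⌈5468/674⌉ − ⌈5375/674⌉ = 9 − 8 = 1
n=57: ⌈(58·93+167)/674⌉ − ⌈(57·93+167)/674⌉ = ⌈5561/674⌉ − ⌈5468/674⌉ = 9 − 9 = 0
n=58: ⌈(59·93+167)/674⌉ − ⌈(58·93+167)/674⌉ = ⌈5654/674⌉ − ⌈5561/674⌉ = 9 − 9 = 0
n=59: ⌈(60·93+167)/674⌉ − ⌈(59·93+167)/674⌉ = ⌈5747/674⌉ − ⌈5654/674⌉ = 9 − 9 = 0
n=60: ⌈(61·93+167)/674⌉ − ⌈(60·93+167)/674⌉ = ⌈5840/674⌉ − ⌈5747/674⌉ = 9 − 9 = 0
n=61: ⌈(62·93+167)/674⌉ − ⌈(61·93+167)/674⌉ = ⌈5933/674⌉ − ⌈5840/674⌉ = 9 − 9 = 0
n=62: ⌈(63·93+167)/674⌉ − ⌈(62·93+167)/674⌉ = ⌈6026/674⌉ − ⌈5933/674⌉ = 9 − 9 = 0
n=63: ⌈(64·93+167)/674⌉ − ⌈(63·93+167)/674⌉ = ⌈6119/674⌉ − ⌈6026/674⌉ = 10 − 9 = 1
n=64: ⌈(65·93+167)/674⌉ − ⌈(64·93+167)/674⌉ = ⌈6212/674⌉ − ⌈6119/674⌉ = 10 − 10 = 0
n=65: ⌈(66·93+167)/674⌉ − ⌈(65·93+167)/674⌉ = ⌈6305/674⌉ − ⌈6212/674⌉ = 10 − 10 = 0
n=66: ⌈(67·93+167)/674⌉ − ⌈(66·93+167)/674⌉ = ⌈6398/674⌉ − ⌈6305/674⌉ = 10 − 10 = 0
n=67: ⌈(68·93+167)/674⌉ − ⌈(67·93+167)/674⌉ = ⌈6491/674⌉ − ⌈6398/674⌉ = 10 − 10 = 0
n=68: ⌈(69·93+167)/674⌉ − ⌈(68·93+167)/674⌉ = ⌈6584/674⌉ − ⌈6491/674⌉ = 10 − 10 = 0
n=69: ⌈(70·93+167)/674⌉ − ⌈(69·93+167)/674⌉ = ⌈6677/674⌉ − ⌈6584/674⌉ = 10 − 10 = 0
n=70: ⌈(71·93+167)/674⌉ − ⌈(70·93+167)/674⌉ = ⌈6770/674⌉ − ⌈6677/674⌉ = 11 − 10 = 1
n=71: ⌈(72·93+167)/674⌉ − ⌈(71·93+167)/674⌉ = ⌈6863/674⌉ − ⌈6770/674⌉ = 11 − 11 = 0
n=72: ⌈(73·93+167)/674⌉ − ⌈(72·93+167)/674⌉ = ⌈6956/674⌉ − ⌈6863/674⌉ = 11 − 11 = 0
n=73: ⌈(74·93+167)/674⌉ − ⌈(73·93+167)/674⌉ = ⌈7049/674⌉ − ⌈6956/674⌉ = 11 − 11 = 0
n=74: ⌈(75·93+167)/674⌉ − ⌈(74·93+167)/674⌉ = ⌈7142/674⌉ − ⌈7049/674⌉ = 11 − 11 = 0
n=75: ⌈(76·93+167)/674⌉ − ⌈(75·93+167)/674⌉ = ⌈7235/674⌉ − ⌈7142/674⌉ = 11 − 11 = 0
n=76: ⌈(77·93+167)/674⌉ − ⌈(76·93+167)/674⌉ = ⌈7328/674⌉ − ⌈7235/674⌉ = 11 − 11 = 0
n=77: ⌈(78·93+167)/674⌉ − ⌈(77·93+167)/674⌉ = ⌈7421/674⌉ − ⌈7328/674⌉ = 12 − 11 = 1
n=78: ⌈(79·93+167)/674⌉ − ⌈(78·93+167)/674⌉ = ⌈7514/674⌉ − ⌈7421/674⌉ = 12 − 12 = 0
n=79: ⌈(80·93+167)/674⌉ − ⌈(79·93+167)/674⌉ = ⌈7607/674⌉ − ⌈7514/674⌉ = 12 − 12 = 0
n=80: ⌈(81·93+167)/674⌉ − ⌈(80·93+167)/674⌉ = ⌈7700/674⌉ − ⌈7607/674⌉ = 12 − 12 = 0
n=81: ⌈(82·93+167)/674⌉ − ⌈(81·93+167)/674⌉ = ⌈7793/674⌉ − ⌈7700/674⌉ = 12 − 12 = 0

0000010000001000000100000001000000100000010000001000000010000001000000100000010000
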